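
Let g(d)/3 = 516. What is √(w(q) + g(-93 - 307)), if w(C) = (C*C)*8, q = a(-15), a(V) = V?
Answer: 6*√93 ≈ 57.862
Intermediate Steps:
g(d) = 1548 (g(d) = 3*516 = 1548)
q = -15
w(C) = 8*C² (w(C) = C²*8 = 8*C²)
√(w(q) + g(-93 - 307)) = √(8*(-15)² + 1548) = √(8*225 + 1548) = √(1800 + 1548) = √3348 = 6*√93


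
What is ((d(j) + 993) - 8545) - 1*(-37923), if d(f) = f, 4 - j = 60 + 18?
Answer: 30297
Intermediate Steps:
j = -74 (j = 4 - (60 + 18) = 4 - 1*78 = 4 - 78 = -74)
((d(j) + 993) - 8545) - 1*(-37923) = ((-74 + 993) - 8545) - 1*(-37923) = (919 - 8545) + 37923 = -7626 + 37923 = 30297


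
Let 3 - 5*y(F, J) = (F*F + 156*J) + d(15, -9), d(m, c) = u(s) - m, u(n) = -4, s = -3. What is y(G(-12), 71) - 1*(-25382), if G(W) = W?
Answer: 115712/5 ≈ 23142.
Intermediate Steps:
d(m, c) = -4 - m
y(F, J) = 22/5 - 156*J/5 - F²/5 (y(F, J) = ⅗ - ((F*F + 156*J) + (-4 - 1*15))/5 = ⅗ - ((F² + 156*J) + (-4 - 15))/5 = ⅗ - ((F² + 156*J) - 19)/5 = ⅗ - (-19 + F² + 156*J)/5 = ⅗ + (19/5 - 156*J/5 - F²/5) = 22/5 - 156*J/5 - F²/5)
y(G(-12), 71) - 1*(-25382) = (22/5 - 156/5*71 - ⅕*(-12)²) - 1*(-25382) = (22/5 - 11076/5 - ⅕*144) + 25382 = (22/5 - 11076/5 - 144/5) + 25382 = -11198/5 + 25382 = 115712/5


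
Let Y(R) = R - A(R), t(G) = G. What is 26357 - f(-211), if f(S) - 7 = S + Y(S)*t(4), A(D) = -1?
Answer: 27401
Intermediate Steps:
Y(R) = 1 + R (Y(R) = R - 1*(-1) = R + 1 = 1 + R)
f(S) = 11 + 5*S (f(S) = 7 + (S + (1 + S)*4) = 7 + (S + (4 + 4*S)) = 7 + (4 + 5*S) = 11 + 5*S)
26357 - f(-211) = 26357 - (11 + 5*(-211)) = 26357 - (11 - 1055) = 26357 - 1*(-1044) = 26357 + 1044 = 27401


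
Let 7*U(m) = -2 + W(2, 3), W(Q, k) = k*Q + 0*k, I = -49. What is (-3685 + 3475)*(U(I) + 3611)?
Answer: -758430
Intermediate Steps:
W(Q, k) = Q*k (W(Q, k) = Q*k + 0 = Q*k)
U(m) = 4/7 (U(m) = (-2 + 2*3)/7 = (-2 + 6)/7 = (1/7)*4 = 4/7)
(-3685 + 3475)*(U(I) + 3611) = (-3685 + 3475)*(4/7 + 3611) = -210*25281/7 = -758430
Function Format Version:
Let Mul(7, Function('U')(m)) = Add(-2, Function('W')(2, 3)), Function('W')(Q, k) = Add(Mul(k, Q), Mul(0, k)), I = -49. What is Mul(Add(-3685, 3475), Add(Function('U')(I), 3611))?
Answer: -758430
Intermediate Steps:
Function('W')(Q, k) = Mul(Q, k) (Function('W')(Q, k) = Add(Mul(Q, k), 0) = Mul(Q, k))
Function('U')(m) = Rational(4, 7) (Function('U')(m) = Mul(Rational(1, 7), Add(-2, Mul(2, 3))) = Mul(Rational(1, 7), Add(-2, 6)) = Mul(Rational(1, 7), 4) = Rational(4, 7))
Mul(Add(-3685, 3475), Add(Function('U')(I), 3611)) = Mul(Add(-3685, 3475), Add(Rational(4, 7), 3611)) = Mul(-210, Rational(25281, 7)) = -758430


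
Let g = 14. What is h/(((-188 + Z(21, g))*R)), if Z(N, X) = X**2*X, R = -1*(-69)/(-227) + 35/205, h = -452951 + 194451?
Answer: 120292975/158472 ≈ 759.08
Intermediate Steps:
h = -258500
R = -1240/9307 (R = 69*(-1/227) + 35*(1/205) = -69/227 + 7/41 = -1240/9307 ≈ -0.13323)
Z(N, X) = X**3
h/(((-188 + Z(21, g))*R)) = -258500*(-9307/(1240*(-188 + 14**3))) = -258500*(-9307/(1240*(-188 + 2744))) = -258500/(2556*(-1240/9307)) = -258500/(-3169440/9307) = -258500*(-9307/3169440) = 120292975/158472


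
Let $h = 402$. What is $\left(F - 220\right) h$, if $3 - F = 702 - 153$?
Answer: $-307932$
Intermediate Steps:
$F = -546$ ($F = 3 - \left(702 - 153\right) = 3 - 549 = -546$)
$\left(F - 220\right) h = \left(-546 - 220\right) 402 = \left(-766\right) 402 = -307932$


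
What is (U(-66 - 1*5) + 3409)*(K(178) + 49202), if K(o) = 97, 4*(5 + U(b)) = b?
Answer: 667754955/4 ≈ 1.6694e+8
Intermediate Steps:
U(b) = -5 + b/4
(U(-66 - 1*5) + 3409)*(K(178) + 49202) = ((-5 + (-66 - 1*5)/4) + 3409)*(97 + 49202) = ((-5 + (-66 - 5)/4) + 3409)*49299 = ((-5 + (¼)*(-71)) + 3409)*49299 = ((-5 - 71/4) + 3409)*49299 = (-91/4 + 3409)*49299 = (13545/4)*49299 = 667754955/4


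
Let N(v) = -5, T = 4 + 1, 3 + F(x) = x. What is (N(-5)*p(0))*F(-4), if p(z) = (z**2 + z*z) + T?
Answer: 175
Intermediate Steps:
F(x) = -3 + x
T = 5
p(z) = 5 + 2*z**2 (p(z) = (z**2 + z*z) + 5 = (z**2 + z**2) + 5 = 2*z**2 + 5 = 5 + 2*z**2)
(N(-5)*p(0))*F(-4) = (-5*(5 + 2*0**2))*(-3 - 4) = -5*(5 + 2*0)*(-7) = -5*(5 + 0)*(-7) = -5*5*(-7) = -25*(-7) = 175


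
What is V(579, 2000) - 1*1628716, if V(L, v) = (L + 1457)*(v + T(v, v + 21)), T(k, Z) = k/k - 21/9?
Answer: 7321708/3 ≈ 2.4406e+6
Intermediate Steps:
T(k, Z) = -4/3 (T(k, Z) = 1 - 21*1/9 = 1 - 7/3 = -4/3)
V(L, v) = (1457 + L)*(-4/3 + v) (V(L, v) = (L + 1457)*(v - 4/3) = (1457 + L)*(-4/3 + v))
V(579, 2000) - 1*1628716 = (-5828/3 + 1457*2000 - 4/3*579 + 579*2000) - 1*1628716 = (-5828/3 + 2914000 - 772 + 1158000) - 1628716 = 12207856/3 - 1628716 = 7321708/3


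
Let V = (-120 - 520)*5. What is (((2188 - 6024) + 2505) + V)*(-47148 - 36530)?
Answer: 379145018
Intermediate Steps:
V = -3200 (V = -640*5 = -3200)
(((2188 - 6024) + 2505) + V)*(-47148 - 36530) = (((2188 - 6024) + 2505) - 3200)*(-47148 - 36530) = ((-3836 + 2505) - 3200)*(-83678) = (-1331 - 3200)*(-83678) = -4531*(-83678) = 379145018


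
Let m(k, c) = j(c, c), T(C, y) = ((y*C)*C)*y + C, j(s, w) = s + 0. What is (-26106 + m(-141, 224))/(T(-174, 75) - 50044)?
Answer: -12941/85126141 ≈ -0.00015202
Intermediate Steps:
j(s, w) = s
T(C, y) = C + C²*y² (T(C, y) = ((C*y)*C)*y + C = (y*C²)*y + C = C²*y² + C = C + C²*y²)
m(k, c) = c
(-26106 + m(-141, 224))/(T(-174, 75) - 50044) = (-26106 + 224)/(-174*(1 - 174*75²) - 50044) = -25882/(-174*(1 - 174*5625) - 50044) = -25882/(-174*(1 - 978750) - 50044) = -25882/(-174*(-978749) - 50044) = -25882/(170302326 - 50044) = -25882/170252282 = -25882*1/170252282 = -12941/85126141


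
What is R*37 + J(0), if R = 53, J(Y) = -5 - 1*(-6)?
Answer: 1962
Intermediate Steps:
J(Y) = 1 (J(Y) = -5 + 6 = 1)
R*37 + J(0) = 53*37 + 1 = 1961 + 1 = 1962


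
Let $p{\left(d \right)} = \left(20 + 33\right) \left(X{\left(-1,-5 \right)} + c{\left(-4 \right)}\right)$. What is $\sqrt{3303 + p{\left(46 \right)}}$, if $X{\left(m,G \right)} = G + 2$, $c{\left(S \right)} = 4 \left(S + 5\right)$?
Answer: $2 \sqrt{839} \approx 57.931$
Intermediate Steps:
$c{\left(S \right)} = 20 + 4 S$ ($c{\left(S \right)} = 4 \left(5 + S\right) = 20 + 4 S$)
$X{\left(m,G \right)} = 2 + G$
$p{\left(d \right)} = 53$ ($p{\left(d \right)} = \left(20 + 33\right) \left(\left(2 - 5\right) + \left(20 + 4 \left(-4\right)\right)\right) = 53 \left(-3 + \left(20 - 16\right)\right) = 53 \left(-3 + 4\right) = 53 \cdot 1 = 53$)
$\sqrt{3303 + p{\left(46 \right)}} = \sqrt{3303 + 53} = \sqrt{3356} = 2 \sqrt{839}$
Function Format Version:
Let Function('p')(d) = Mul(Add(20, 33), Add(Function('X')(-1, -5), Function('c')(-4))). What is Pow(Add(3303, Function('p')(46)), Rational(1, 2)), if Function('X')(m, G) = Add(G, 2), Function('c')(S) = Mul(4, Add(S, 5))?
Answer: Mul(2, Pow(839, Rational(1, 2))) ≈ 57.931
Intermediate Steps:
Function('c')(S) = Add(20, Mul(4, S)) (Function('c')(S) = Mul(4, Add(5, S)) = Add(20, Mul(4, S)))
Function('X')(m, G) = Add(2, G)
Function('p')(d) = 53 (Function('p')(d) = Mul(Add(20, 33), Add(Add(2, -5), Add(20, Mul(4, -4)))) = Mul(53, Add(-3, Add(20, -16))) = Mul(53, Add(-3, 4)) = Mul(53, 1) = 53)
Pow(Add(3303, Function('p')(46)), Rational(1, 2)) = Pow(Add(3303, 53), Rational(1, 2)) = Pow(3356, Rational(1, 2)) = Mul(2, Pow(839, Rational(1, 2)))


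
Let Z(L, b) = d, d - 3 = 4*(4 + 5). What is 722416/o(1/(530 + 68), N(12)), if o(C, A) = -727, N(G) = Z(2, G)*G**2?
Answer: -722416/727 ≈ -993.69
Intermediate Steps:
d = 39 (d = 3 + 4*(4 + 5) = 3 + 4*9 = 3 + 36 = 39)
Z(L, b) = 39
N(G) = 39*G**2
722416/o(1/(530 + 68), N(12)) = 722416/(-727) = 722416*(-1/727) = -722416/727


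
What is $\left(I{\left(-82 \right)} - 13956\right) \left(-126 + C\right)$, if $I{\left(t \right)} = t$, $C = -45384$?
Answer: $638869380$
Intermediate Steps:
$\left(I{\left(-82 \right)} - 13956\right) \left(-126 + C\right) = \left(-82 - 13956\right) \left(-126 - 45384\right) = \left(-14038\right) \left(-45510\right) = 638869380$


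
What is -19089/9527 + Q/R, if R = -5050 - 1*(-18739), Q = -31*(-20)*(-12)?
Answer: -15818581/6210243 ≈ -2.5472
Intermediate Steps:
Q = -7440 (Q = 620*(-12) = -7440)
R = 13689 (R = -5050 + 18739 = 13689)
-19089/9527 + Q/R = -19089/9527 - 7440/13689 = -19089*1/9527 - 7440*1/13689 = -2727/1361 - 2480/4563 = -15818581/6210243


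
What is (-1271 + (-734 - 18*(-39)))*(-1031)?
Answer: 1343393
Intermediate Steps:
(-1271 + (-734 - 18*(-39)))*(-1031) = (-1271 + (-734 + 702))*(-1031) = (-1271 - 32)*(-1031) = -1303*(-1031) = 1343393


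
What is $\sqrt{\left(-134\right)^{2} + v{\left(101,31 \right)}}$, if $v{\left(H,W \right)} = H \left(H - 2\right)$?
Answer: $\sqrt{27955} \approx 167.2$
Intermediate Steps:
$v{\left(H,W \right)} = H \left(-2 + H\right)$
$\sqrt{\left(-134\right)^{2} + v{\left(101,31 \right)}} = \sqrt{\left(-134\right)^{2} + 101 \left(-2 + 101\right)} = \sqrt{17956 + 101 \cdot 99} = \sqrt{17956 + 9999} = \sqrt{27955}$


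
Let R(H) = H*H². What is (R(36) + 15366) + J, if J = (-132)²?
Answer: 79446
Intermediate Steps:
J = 17424
R(H) = H³
(R(36) + 15366) + J = (36³ + 15366) + 17424 = (46656 + 15366) + 17424 = 62022 + 17424 = 79446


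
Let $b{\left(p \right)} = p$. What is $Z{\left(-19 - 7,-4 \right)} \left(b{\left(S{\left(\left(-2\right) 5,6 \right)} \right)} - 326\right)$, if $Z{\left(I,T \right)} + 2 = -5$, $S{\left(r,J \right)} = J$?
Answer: $2240$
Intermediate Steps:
$Z{\left(I,T \right)} = -7$ ($Z{\left(I,T \right)} = -2 - 5 = -7$)
$Z{\left(-19 - 7,-4 \right)} \left(b{\left(S{\left(\left(-2\right) 5,6 \right)} \right)} - 326\right) = - 7 \left(6 - 326\right) = \left(-7\right) \left(-320\right) = 2240$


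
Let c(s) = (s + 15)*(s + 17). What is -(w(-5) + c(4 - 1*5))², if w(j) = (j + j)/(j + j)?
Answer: -50625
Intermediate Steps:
w(j) = 1 (w(j) = (2*j)/((2*j)) = (2*j)*(1/(2*j)) = 1)
c(s) = (15 + s)*(17 + s)
-(w(-5) + c(4 - 1*5))² = -(1 + (255 + (4 - 1*5)² + 32*(4 - 1*5)))² = -(1 + (255 + (4 - 5)² + 32*(4 - 5)))² = -(1 + (255 + (-1)² + 32*(-1)))² = -(1 + (255 + 1 - 32))² = -(1 + 224)² = -1*225² = -1*50625 = -50625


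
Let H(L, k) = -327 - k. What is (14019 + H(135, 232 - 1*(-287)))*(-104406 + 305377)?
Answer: 2647390983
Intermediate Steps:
(14019 + H(135, 232 - 1*(-287)))*(-104406 + 305377) = (14019 + (-327 - (232 - 1*(-287))))*(-104406 + 305377) = (14019 + (-327 - (232 + 287)))*200971 = (14019 + (-327 - 1*519))*200971 = (14019 + (-327 - 519))*200971 = (14019 - 846)*200971 = 13173*200971 = 2647390983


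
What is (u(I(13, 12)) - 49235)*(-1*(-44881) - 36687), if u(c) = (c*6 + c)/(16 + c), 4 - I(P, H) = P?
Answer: -403505336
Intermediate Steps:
I(P, H) = 4 - P
u(c) = 7*c/(16 + c) (u(c) = (6*c + c)/(16 + c) = (7*c)/(16 + c) = 7*c/(16 + c))
(u(I(13, 12)) - 49235)*(-1*(-44881) - 36687) = (7*(4 - 1*13)/(16 + (4 - 1*13)) - 49235)*(-1*(-44881) - 36687) = (7*(4 - 13)/(16 + (4 - 13)) - 49235)*(44881 - 36687) = (7*(-9)/(16 - 9) - 49235)*8194 = (7*(-9)/7 - 49235)*8194 = (7*(-9)*(1/7) - 49235)*8194 = (-9 - 49235)*8194 = -49244*8194 = -403505336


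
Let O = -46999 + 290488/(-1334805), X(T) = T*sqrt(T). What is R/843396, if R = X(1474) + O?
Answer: -62734790683/1125769197780 + 11*sqrt(1474)/6294 ≈ 0.011373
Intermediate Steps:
X(T) = T**(3/2)
O = -62734790683/1334805 (O = -46999 + 290488*(-1/1334805) = -46999 - 290488/1334805 = -62734790683/1334805 ≈ -46999.)
R = -62734790683/1334805 + 1474*sqrt(1474) (R = 1474**(3/2) - 62734790683/1334805 = 1474*sqrt(1474) - 62734790683/1334805 = -62734790683/1334805 + 1474*sqrt(1474) ≈ 9591.6)
R/843396 = (-62734790683/1334805 + 1474*sqrt(1474))/843396 = (-62734790683/1334805 + 1474*sqrt(1474))*(1/843396) = -62734790683/1125769197780 + 11*sqrt(1474)/6294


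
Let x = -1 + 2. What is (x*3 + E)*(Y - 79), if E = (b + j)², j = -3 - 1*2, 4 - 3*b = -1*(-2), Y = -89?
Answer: -10976/3 ≈ -3658.7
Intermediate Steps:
b = ⅔ (b = 4/3 - (-1)*(-2)/3 = 4/3 - ⅓*2 = 4/3 - ⅔ = ⅔ ≈ 0.66667)
x = 1
j = -5 (j = -3 - 2 = -5)
E = 169/9 (E = (⅔ - 5)² = (-13/3)² = 169/9 ≈ 18.778)
(x*3 + E)*(Y - 79) = (1*3 + 169/9)*(-89 - 79) = (3 + 169/9)*(-168) = (196/9)*(-168) = -10976/3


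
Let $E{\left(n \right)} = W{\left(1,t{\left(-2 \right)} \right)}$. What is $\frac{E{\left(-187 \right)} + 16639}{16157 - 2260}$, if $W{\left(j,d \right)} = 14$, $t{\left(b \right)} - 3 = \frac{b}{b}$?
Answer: $\frac{1281}{1069} \approx 1.1983$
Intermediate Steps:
$t{\left(b \right)} = 4$ ($t{\left(b \right)} = 3 + \frac{b}{b} = 3 + 1 = 4$)
$E{\left(n \right)} = 14$
$\frac{E{\left(-187 \right)} + 16639}{16157 - 2260} = \frac{14 + 16639}{16157 - 2260} = \frac{16653}{13897} = 16653 \cdot \frac{1}{13897} = \frac{1281}{1069}$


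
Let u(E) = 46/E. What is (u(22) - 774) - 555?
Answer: -14596/11 ≈ -1326.9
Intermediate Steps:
(u(22) - 774) - 555 = (46/22 - 774) - 555 = (46*(1/22) - 774) - 555 = (23/11 - 774) - 555 = -8491/11 - 555 = -14596/11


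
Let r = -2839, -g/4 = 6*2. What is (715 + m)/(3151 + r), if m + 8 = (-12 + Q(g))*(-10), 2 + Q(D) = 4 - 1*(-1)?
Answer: 797/312 ≈ 2.5545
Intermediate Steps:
g = -48 (g = -24*2 = -4*12 = -48)
Q(D) = 3 (Q(D) = -2 + (4 - 1*(-1)) = -2 + (4 + 1) = -2 + 5 = 3)
m = 82 (m = -8 + (-12 + 3)*(-10) = -8 - 9*(-10) = -8 + 90 = 82)
(715 + m)/(3151 + r) = (715 + 82)/(3151 - 2839) = 797/312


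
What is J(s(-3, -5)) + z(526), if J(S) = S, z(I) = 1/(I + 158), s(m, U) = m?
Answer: -2051/684 ≈ -2.9985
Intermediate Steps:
z(I) = 1/(158 + I)
J(s(-3, -5)) + z(526) = -3 + 1/(158 + 526) = -3 + 1/684 = -2051/684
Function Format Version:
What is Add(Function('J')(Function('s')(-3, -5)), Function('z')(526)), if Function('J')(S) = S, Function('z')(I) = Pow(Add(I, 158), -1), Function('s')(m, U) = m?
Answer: Rational(-2051, 684) ≈ -2.9985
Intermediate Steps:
Function('z')(I) = Pow(Add(158, I), -1)
Add(Function('J')(Function('s')(-3, -5)), Function('z')(526)) = Add(-3, Pow(Add(158, 526), -1)) = Add(-3, Pow(684, -1)) = Add(-3, Rational(1, 684)) = Rational(-2051, 684)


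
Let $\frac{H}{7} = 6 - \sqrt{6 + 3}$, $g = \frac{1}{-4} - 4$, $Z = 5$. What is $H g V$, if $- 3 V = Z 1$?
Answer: $\frac{595}{4} \approx 148.75$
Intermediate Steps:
$V = - \frac{5}{3}$ ($V = - \frac{5 \cdot 1}{3} = \left(- \frac{1}{3}\right) 5 = - \frac{5}{3} \approx -1.6667$)
$g = - \frac{17}{4}$ ($g = - \frac{1}{4} - 4 = - \frac{17}{4} \approx -4.25$)
$H = 21$ ($H = 7 \left(6 - \sqrt{6 + 3}\right) = 7 \left(6 - \sqrt{9}\right) = 7 \left(6 - 3\right) = 7 \cdot 3 = 21$)
$H g V = 21 \left(- \frac{17}{4}\right) \left(- \frac{5}{3}\right) = \left(- \frac{357}{4}\right) \left(- \frac{5}{3}\right) = \frac{595}{4}$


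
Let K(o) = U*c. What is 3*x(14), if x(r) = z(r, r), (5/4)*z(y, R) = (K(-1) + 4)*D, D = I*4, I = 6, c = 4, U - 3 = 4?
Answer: 9216/5 ≈ 1843.2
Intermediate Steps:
U = 7 (U = 3 + 4 = 7)
K(o) = 28 (K(o) = 7*4 = 28)
D = 24 (D = 6*4 = 24)
z(y, R) = 3072/5 (z(y, R) = 4*((28 + 4)*24)/5 = 4*(32*24)/5 = (⅘)*768 = 3072/5)
x(r) = 3072/5
3*x(14) = 3*(3072/5) = 9216/5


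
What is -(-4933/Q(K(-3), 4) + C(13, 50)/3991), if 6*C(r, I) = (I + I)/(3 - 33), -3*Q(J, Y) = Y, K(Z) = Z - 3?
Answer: -531565261/143676 ≈ -3699.8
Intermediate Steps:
K(Z) = -3 + Z
Q(J, Y) = -Y/3
C(r, I) = -I/90 (C(r, I) = ((I + I)/(3 - 33))/6 = ((2*I)/(-30))/6 = ((2*I)*(-1/30))/6 = (-I/15)/6 = -I/90)
-(-4933/Q(K(-3), 4) + C(13, 50)/3991) = -(-4933/((-1/3*4)) - 1/90*50/3991) = -(-4933/(-4/3) - 5/9*1/3991) = -(-4933*(-3/4) - 5/35919) = -(14799/4 - 5/35919) = -1*531565261/143676 = -531565261/143676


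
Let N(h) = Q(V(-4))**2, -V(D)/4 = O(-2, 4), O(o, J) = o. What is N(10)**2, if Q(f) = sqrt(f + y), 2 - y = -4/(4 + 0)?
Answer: 121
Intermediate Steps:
V(D) = 8 (V(D) = -4*(-2) = 8)
y = 3 (y = 2 - (-4)/(4 + 0) = 2 - (-4)/4 = 2 - 1*(-1) = 2 + 1 = 3)
Q(f) = sqrt(3 + f) (Q(f) = sqrt(f + 3) = sqrt(3 + f))
N(h) = 11 (N(h) = (sqrt(3 + 8))**2 = (sqrt(11))**2 = 11)
N(10)**2 = 11**2 = 121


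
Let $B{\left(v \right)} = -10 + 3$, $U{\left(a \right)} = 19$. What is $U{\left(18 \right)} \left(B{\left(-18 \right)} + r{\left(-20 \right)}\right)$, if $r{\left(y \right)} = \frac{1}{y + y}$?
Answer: $- \frac{5339}{40} \approx -133.48$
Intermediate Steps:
$B{\left(v \right)} = -7$
$r{\left(y \right)} = \frac{1}{2 y}$
$U{\left(18 \right)} \left(B{\left(-18 \right)} + r{\left(-20 \right)}\right) = 19 \left(-7 + \frac{1}{2 \left(-20\right)}\right) = 19 \left(-7 + \frac{1}{2} \left(- \frac{1}{20}\right)\right) = 19 \left(-7 - \frac{1}{40}\right) = 19 \left(- \frac{281}{40}\right) = - \frac{5339}{40}$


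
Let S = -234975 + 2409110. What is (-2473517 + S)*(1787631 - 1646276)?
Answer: -42319142610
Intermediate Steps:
S = 2174135
(-2473517 + S)*(1787631 - 1646276) = (-2473517 + 2174135)*(1787631 - 1646276) = -299382*141355 = -42319142610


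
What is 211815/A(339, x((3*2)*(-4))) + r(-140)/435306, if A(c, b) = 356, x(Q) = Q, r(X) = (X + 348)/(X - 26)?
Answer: 3826480107673/6431210844 ≈ 594.99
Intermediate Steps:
r(X) = (348 + X)/(-26 + X)
211815/A(339, x((3*2)*(-4))) + r(-140)/435306 = 211815/356 + ((348 - 140)/(-26 - 140))/435306 = 211815*(1/356) + (208/(-166))*(1/435306) = 211815/356 - 1/166*208*(1/435306) = 211815/356 - 104/83*1/435306 = 211815/356 - 52/18065199 = 3826480107673/6431210844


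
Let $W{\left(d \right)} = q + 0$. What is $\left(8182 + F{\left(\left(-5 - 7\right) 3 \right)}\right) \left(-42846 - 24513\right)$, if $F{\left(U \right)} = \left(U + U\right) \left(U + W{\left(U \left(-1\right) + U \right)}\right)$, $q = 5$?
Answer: $-701476626$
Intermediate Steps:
$W{\left(d \right)} = 5$ ($W{\left(d \right)} = 5 + 0 = 5$)
$F{\left(U \right)} = 2 U \left(5 + U\right)$ ($F{\left(U \right)} = \left(U + U\right) \left(U + 5\right) = 2 U \left(5 + U\right)$)
$\left(8182 + F{\left(\left(-5 - 7\right) 3 \right)}\right) \left(-42846 - 24513\right) = \left(8182 + 2 \left(-5 - 7\right) 3 \left(5 + \left(-5 - 7\right) 3\right)\right) \left(-42846 - 24513\right) = \left(8182 + 2 \left(\left(-12\right) 3\right) \left(5 - 36\right)\right) \left(-67359\right) = \left(8182 + 2 \left(-36\right) \left(5 - 36\right)\right) \left(-67359\right) = \left(8182 + 2 \left(-36\right) \left(-31\right)\right) \left(-67359\right) = \left(8182 + 2232\right) \left(-67359\right) = 10414 \left(-67359\right) = -701476626$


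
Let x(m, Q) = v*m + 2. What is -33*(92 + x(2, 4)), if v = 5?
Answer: -3432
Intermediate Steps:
x(m, Q) = 2 + 5*m (x(m, Q) = 5*m + 2 = 2 + 5*m)
-33*(92 + x(2, 4)) = -33*(92 + (2 + 5*2)) = -33*(92 + (2 + 10)) = -33*(92 + 12) = -33*104 = -3432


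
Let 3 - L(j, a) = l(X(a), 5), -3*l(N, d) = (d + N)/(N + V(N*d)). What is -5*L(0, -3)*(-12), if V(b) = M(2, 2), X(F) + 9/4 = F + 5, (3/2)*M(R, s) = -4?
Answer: 1032/7 ≈ 147.43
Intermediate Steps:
M(R, s) = -8/3 (M(R, s) = (⅔)*(-4) = -8/3)
X(F) = 11/4 + F (X(F) = -9/4 + (F + 5) = -9/4 + (5 + F) = 11/4 + F)
V(b) = -8/3
l(N, d) = -(N + d)/(3*(-8/3 + N)) (l(N, d) = -(d + N)/(3*(N - 8/3)) = -(N + d)/(3*(-8/3 + N)))
L(j, a) = 3 - (-31/4 - a)/(¼ + 3*a) (L(j, a) = 3 - (-(11/4 + a) - 1*5)/(-8 + 3*(11/4 + a)) = 3 - ((-11/4 - a) - 5)/(-8 + (33/4 + 3*a)) = 3 - (-31/4 - a)/(¼ + 3*a))
-5*L(0, -3)*(-12) = -10*(17 + 20*(-3))/(1 + 12*(-3))*(-12) = -10*(17 - 60)/(1 - 36)*(-12) = -10*(-43)/(-35)*(-12) = -10*(-1)*(-43)/35*(-12) = -5*86/35*(-12) = -86/7*(-12) = 1032/7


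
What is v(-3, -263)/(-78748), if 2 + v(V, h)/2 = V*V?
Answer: -7/39374 ≈ -0.00017778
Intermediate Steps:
v(V, h) = -4 + 2*V² (v(V, h) = -4 + 2*(V*V) = -4 + 2*V²)
v(-3, -263)/(-78748) = (-4 + 2*(-3)²)/(-78748) = (-4 + 2*9)*(-1/78748) = (-4 + 18)*(-1/78748) = 14*(-1/78748) = -7/39374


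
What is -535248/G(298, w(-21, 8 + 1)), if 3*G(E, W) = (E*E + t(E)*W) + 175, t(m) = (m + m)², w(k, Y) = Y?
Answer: -1605744/3285923 ≈ -0.48867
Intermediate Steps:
t(m) = 4*m² (t(m) = (2*m)² = 4*m²)
G(E, W) = 175/3 + E²/3 + 4*W*E²/3 (G(E, W) = ((E*E + (4*E²)*W) + 175)/3 = ((E² + 4*W*E²) + 175)/3 = (175 + E² + 4*W*E²)/3 = 175/3 + E²/3 + 4*W*E²/3)
-535248/G(298, w(-21, 8 + 1)) = -535248/(175/3 + (⅓)*298² + (4/3)*(8 + 1)*298²) = -535248/(175/3 + (⅓)*88804 + (4/3)*9*88804) = -535248/(175/3 + 88804/3 + 1065648) = -535248/3285923/3 = -535248*3/3285923 = -1605744/3285923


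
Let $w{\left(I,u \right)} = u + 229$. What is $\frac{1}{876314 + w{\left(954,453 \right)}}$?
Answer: $\frac{1}{876996} \approx 1.1403 \cdot 10^{-6}$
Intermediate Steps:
$w{\left(I,u \right)} = 229 + u$
$\frac{1}{876314 + w{\left(954,453 \right)}} = \frac{1}{876314 + \left(229 + 453\right)} = \frac{1}{876314 + 682} = \frac{1}{876996}$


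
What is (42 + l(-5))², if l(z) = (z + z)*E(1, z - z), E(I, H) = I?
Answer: 1024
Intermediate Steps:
l(z) = 2*z (l(z) = (z + z)*1 = (2*z)*1 = 2*z)
(42 + l(-5))² = (42 + 2*(-5))² = (42 - 10)² = 32² = 1024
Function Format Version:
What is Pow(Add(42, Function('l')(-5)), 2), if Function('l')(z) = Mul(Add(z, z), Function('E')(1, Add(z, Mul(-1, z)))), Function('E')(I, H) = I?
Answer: 1024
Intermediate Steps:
Function('l')(z) = Mul(2, z) (Function('l')(z) = Mul(Add(z, z), 1) = Mul(Mul(2, z), 1) = Mul(2, z))
Pow(Add(42, Function('l')(-5)), 2) = Pow(Add(42, Mul(2, -5)), 2) = Pow(Add(42, -10), 2) = Pow(32, 2) = 1024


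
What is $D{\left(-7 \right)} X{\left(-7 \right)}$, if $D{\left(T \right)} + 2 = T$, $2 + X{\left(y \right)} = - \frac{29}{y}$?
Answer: $- \frac{135}{7} \approx -19.286$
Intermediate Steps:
$X{\left(y \right)} = -2 - \frac{29}{y}$
$D{\left(T \right)} = -2 + T$
$D{\left(-7 \right)} X{\left(-7 \right)} = \left(-2 - 7\right) \left(-2 - \frac{29}{-7}\right) = - 9 \left(-2 - - \frac{29}{7}\right) = - 9 \left(-2 + \frac{29}{7}\right) = \left(-9\right) \frac{15}{7} = - \frac{135}{7}$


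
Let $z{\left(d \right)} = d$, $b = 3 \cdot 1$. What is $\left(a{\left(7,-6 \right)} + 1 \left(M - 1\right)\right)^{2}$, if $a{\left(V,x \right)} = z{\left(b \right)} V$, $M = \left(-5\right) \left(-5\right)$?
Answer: $2025$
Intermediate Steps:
$M = 25$
$b = 3$
$a{\left(V,x \right)} = 3 V$
$\left(a{\left(7,-6 \right)} + 1 \left(M - 1\right)\right)^{2} = \left(3 \cdot 7 + 1 \left(25 - 1\right)\right)^{2} = \left(21 + 1 \cdot 24\right)^{2} = \left(21 + 24\right)^{2} = 45^{2} = 2025$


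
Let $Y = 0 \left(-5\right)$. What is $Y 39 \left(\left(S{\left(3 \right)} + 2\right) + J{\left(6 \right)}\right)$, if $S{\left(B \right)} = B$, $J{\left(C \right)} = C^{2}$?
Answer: $0$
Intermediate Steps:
$Y = 0$
$Y 39 \left(\left(S{\left(3 \right)} + 2\right) + J{\left(6 \right)}\right) = 0 \cdot 39 \left(\left(3 + 2\right) + 6^{2}\right) = 0 \left(5 + 36\right) = 0 \cdot 41 = 0$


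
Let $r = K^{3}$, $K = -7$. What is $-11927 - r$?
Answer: $-11584$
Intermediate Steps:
$r = -343$ ($r = \left(-7\right)^{3} = -343$)
$-11927 - r = -11927 - -343 = -11927 + 343 = -11584$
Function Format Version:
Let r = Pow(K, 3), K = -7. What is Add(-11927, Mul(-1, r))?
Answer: -11584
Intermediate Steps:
r = -343 (r = Pow(-7, 3) = -343)
Add(-11927, Mul(-1, r)) = Add(-11927, Mul(-1, -343)) = Add(-11927, 343) = -11584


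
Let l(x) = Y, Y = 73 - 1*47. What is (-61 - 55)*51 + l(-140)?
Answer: -5890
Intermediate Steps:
Y = 26 (Y = 73 - 47 = 26)
l(x) = 26
(-61 - 55)*51 + l(-140) = (-61 - 55)*51 + 26 = -116*51 + 26 = -5916 + 26 = -5890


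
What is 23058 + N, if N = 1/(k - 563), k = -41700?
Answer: 974500253/42263 ≈ 23058.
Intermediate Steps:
N = -1/42263 (N = 1/(-41700 - 563) = 1/(-42263) = -1/42263 ≈ -2.3661e-5)
23058 + N = 23058 - 1/42263 = 974500253/42263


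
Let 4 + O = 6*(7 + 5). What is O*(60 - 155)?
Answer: -6460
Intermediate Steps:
O = 68 (O = -4 + 6*(7 + 5) = -4 + 6*12 = -4 + 72 = 68)
O*(60 - 155) = 68*(60 - 155) = 68*(-95) = -6460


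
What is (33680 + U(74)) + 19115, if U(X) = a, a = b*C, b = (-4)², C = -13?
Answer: 52587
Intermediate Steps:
b = 16
a = -208 (a = 16*(-13) = -208)
U(X) = -208
(33680 + U(74)) + 19115 = (33680 - 208) + 19115 = 33472 + 19115 = 52587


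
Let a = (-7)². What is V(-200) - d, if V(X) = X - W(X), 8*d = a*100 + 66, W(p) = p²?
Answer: -163283/4 ≈ -40821.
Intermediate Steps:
a = 49
d = 2483/4 (d = (49*100 + 66)/8 = (4900 + 66)/8 = (⅛)*4966 = 2483/4 ≈ 620.75)
V(X) = X - X²
V(-200) - d = -200*(1 - 1*(-200)) - 1*2483/4 = -200*(1 + 200) - 2483/4 = -200*201 - 2483/4 = -40200 - 2483/4 = -163283/4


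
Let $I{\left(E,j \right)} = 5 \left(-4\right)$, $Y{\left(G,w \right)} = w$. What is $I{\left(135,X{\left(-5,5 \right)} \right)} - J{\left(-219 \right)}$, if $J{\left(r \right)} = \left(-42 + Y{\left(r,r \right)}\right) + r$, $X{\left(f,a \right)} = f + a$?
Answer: $460$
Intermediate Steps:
$X{\left(f,a \right)} = a + f$
$I{\left(E,j \right)} = -20$
$J{\left(r \right)} = -42 + 2 r$ ($J{\left(r \right)} = \left(-42 + r\right) + r = -42 + 2 r$)
$I{\left(135,X{\left(-5,5 \right)} \right)} - J{\left(-219 \right)} = -20 - \left(-42 + 2 \left(-219\right)\right) = -20 - \left(-42 - 438\right) = -20 - -480 = -20 + 480 = 460$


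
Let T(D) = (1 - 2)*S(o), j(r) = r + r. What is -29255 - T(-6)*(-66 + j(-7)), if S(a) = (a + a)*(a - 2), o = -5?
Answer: -34855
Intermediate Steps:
S(a) = 2*a*(-2 + a) (S(a) = (2*a)*(-2 + a) = 2*a*(-2 + a))
j(r) = 2*r
T(D) = -70 (T(D) = (1 - 2)*(2*(-5)*(-2 - 5)) = -2*(-5)*(-7) = -1*70 = -70)
-29255 - T(-6)*(-66 + j(-7)) = -29255 - (-70)*(-66 + 2*(-7)) = -29255 - (-70)*(-66 - 14) = -29255 - (-70)*(-80) = -29255 - 1*5600 = -29255 - 5600 = -34855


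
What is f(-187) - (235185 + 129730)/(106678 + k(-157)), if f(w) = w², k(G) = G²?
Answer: 4592008948/131327 ≈ 34966.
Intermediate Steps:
f(-187) - (235185 + 129730)/(106678 + k(-157)) = (-187)² - (235185 + 129730)/(106678 + (-157)²) = 34969 - 364915/(106678 + 24649) = 34969 - 364915/131327 = 4592008948/131327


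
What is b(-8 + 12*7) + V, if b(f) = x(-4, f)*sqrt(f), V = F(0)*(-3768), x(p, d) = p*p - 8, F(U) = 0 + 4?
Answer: -15072 + 16*sqrt(19) ≈ -15002.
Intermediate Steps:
F(U) = 4
x(p, d) = -8 + p**2 (x(p, d) = p**2 - 8 = -8 + p**2)
V = -15072 (V = 4*(-3768) = -15072)
b(f) = 8*sqrt(f) (b(f) = (-8 + (-4)**2)*sqrt(f) = (-8 + 16)*sqrt(f) = 8*sqrt(f))
b(-8 + 12*7) + V = 8*sqrt(-8 + 12*7) - 15072 = 8*sqrt(-8 + 84) - 15072 = 8*sqrt(76) - 15072 = 8*(2*sqrt(19)) - 15072 = 16*sqrt(19) - 15072 = -15072 + 16*sqrt(19)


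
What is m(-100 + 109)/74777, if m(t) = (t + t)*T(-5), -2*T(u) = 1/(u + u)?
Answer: 9/747770 ≈ 1.2036e-5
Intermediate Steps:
T(u) = -1/(4*u) (T(u) = -1/(2*(u + u)) = -1/(2*u)/2 = -1/(4*u))
m(t) = t/10 (m(t) = (t + t)*(-¼/(-5)) = (2*t)*(-¼*(-⅕)) = (2*t)*(1/20) = t/10)
m(-100 + 109)/74777 = ((-100 + 109)/10)/74777 = ((⅒)*9)*(1/74777) = (9/10)*(1/74777) = 9/747770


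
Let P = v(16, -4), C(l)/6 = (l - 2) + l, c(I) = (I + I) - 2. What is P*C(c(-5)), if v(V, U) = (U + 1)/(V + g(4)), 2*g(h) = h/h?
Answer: 312/11 ≈ 28.364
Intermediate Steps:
g(h) = 1/2 (g(h) = (h/h)/2 = (1/2)*1 = 1/2)
c(I) = -2 + 2*I (c(I) = 2*I - 2 = -2 + 2*I)
v(V, U) = (1 + U)/(1/2 + V) (v(V, U) = (U + 1)/(V + 1/2) = (1 + U)/(1/2 + V))
C(l) = -12 + 12*l (C(l) = 6*((l - 2) + l) = 6*((-2 + l) + l) = 6*(-2 + 2*l) = -12 + 12*l)
P = -2/11 (P = 2*(1 - 4)/(1 + 2*16) = 2*(-3)/(1 + 32) = 2*(-3)/33 = 2*(1/33)*(-3) = -2/11 ≈ -0.18182)
P*C(c(-5)) = -2*(-12 + 12*(-2 + 2*(-5)))/11 = -2*(-12 + 12*(-2 - 10))/11 = -2*(-12 + 12*(-12))/11 = -2*(-12 - 144)/11 = -2/11*(-156) = 312/11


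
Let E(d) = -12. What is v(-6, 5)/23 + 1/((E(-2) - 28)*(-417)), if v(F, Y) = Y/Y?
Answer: 16703/383640 ≈ 0.043538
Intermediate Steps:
v(F, Y) = 1
v(-6, 5)/23 + 1/((E(-2) - 28)*(-417)) = 1/23 + 1/(-12 - 28*(-417)) = 1*(1/23) - 1/417/(-40) = 1/23 - 1/40*(-1/417) = 1/23 + 1/16680 = 16703/383640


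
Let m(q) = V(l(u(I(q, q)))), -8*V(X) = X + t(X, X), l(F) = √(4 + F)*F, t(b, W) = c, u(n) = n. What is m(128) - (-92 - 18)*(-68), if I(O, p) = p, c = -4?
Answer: -14959/2 - 32*√33 ≈ -7663.3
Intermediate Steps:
t(b, W) = -4
l(F) = F*√(4 + F)
V(X) = ½ - X/8 (V(X) = -(X - 4)/8 = -(-4 + X)/8 = ½ - X/8)
m(q) = ½ - q*√(4 + q)/8
m(128) - (-92 - 18)*(-68) = (½ - ⅛*128*√(4 + 128)) - (-92 - 18)*(-68) = (½ - ⅛*128*√132) - (-110)*(-68) = (½ - ⅛*128*2*√33) - 1*7480 = (½ - 32*√33) - 7480 = -14959/2 - 32*√33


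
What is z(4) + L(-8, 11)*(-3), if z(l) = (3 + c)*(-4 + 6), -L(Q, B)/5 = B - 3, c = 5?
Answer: 136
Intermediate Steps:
L(Q, B) = 15 - 5*B (L(Q, B) = -5*(B - 3) = -5*(-3 + B) = 15 - 5*B)
z(l) = 16 (z(l) = (3 + 5)*(-4 + 6) = 8*2 = 16)
z(4) + L(-8, 11)*(-3) = 16 + (15 - 5*11)*(-3) = 16 + (15 - 55)*(-3) = 16 - 40*(-3) = 16 + 120 = 136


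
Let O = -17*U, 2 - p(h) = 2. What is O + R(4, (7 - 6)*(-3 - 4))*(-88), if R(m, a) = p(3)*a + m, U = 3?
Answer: -403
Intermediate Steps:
p(h) = 0 (p(h) = 2 - 1*2 = 2 - 2 = 0)
O = -51 (O = -17*3 = -51)
R(m, a) = m (R(m, a) = 0*a + m = 0 + m = m)
O + R(4, (7 - 6)*(-3 - 4))*(-88) = -51 + 4*(-88) = -51 - 352 = -403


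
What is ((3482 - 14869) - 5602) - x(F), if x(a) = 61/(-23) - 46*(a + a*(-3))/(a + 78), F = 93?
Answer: -22334698/1311 ≈ -17036.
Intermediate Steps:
x(a) = -61/23 + 92*a/(78 + a) (x(a) = 61*(-1/23) - 46*(a - 3*a)/(78 + a) = -61/23 - 46*(-2*a/(78 + a)) = -61/23 - (-92)*a/(78 + a) = -61/23 + 92*a/(78 + a))
((3482 - 14869) - 5602) - x(F) = ((3482 - 14869) - 5602) - 3*(-1586 + 685*93)/(23*(78 + 93)) = (-11387 - 5602) - 3*(-1586 + 63705)/(23*171) = -16989 - 3*62119/(23*171) = -16989 - 1*62119/1311 = -16989 - 62119/1311 = -22334698/1311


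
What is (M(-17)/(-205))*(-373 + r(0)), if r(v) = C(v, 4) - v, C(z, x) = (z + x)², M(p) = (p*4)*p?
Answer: 412692/205 ≈ 2013.1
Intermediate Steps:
M(p) = 4*p² (M(p) = (4*p)*p = 4*p²)
C(z, x) = (x + z)²
r(v) = (4 + v)² - v
(M(-17)/(-205))*(-373 + r(0)) = ((4*(-17)²)/(-205))*(-373 + ((4 + 0)² - 1*0)) = ((4*289)*(-1/205))*(-373 + (4² + 0)) = (1156*(-1/205))*(-373 + (16 + 0)) = -1156*(-373 + 16)/205 = -1156/205*(-357) = 412692/205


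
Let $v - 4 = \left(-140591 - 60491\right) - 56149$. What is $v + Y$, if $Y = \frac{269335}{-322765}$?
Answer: $- \frac{16604828398}{64553} \approx -2.5723 \cdot 10^{5}$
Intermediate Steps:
$v = -257227$ ($v = 4 - 257231 = -257227$)
$Y = - \frac{53867}{64553}$ ($Y = 269335 \left(- \frac{1}{322765}\right) = - \frac{53867}{64553} \approx -0.83446$)
$v + Y = -257227 - \frac{53867}{64553} = - \frac{16604828398}{64553}$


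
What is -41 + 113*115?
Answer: 12954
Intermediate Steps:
-41 + 113*115 = -41 + 12995 = 12954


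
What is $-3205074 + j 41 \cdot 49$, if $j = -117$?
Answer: $-3440127$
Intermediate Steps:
$-3205074 + j 41 \cdot 49 = -3205074 + \left(-117\right) 41 \cdot 49 = -3205074 - 235053 = -3440127$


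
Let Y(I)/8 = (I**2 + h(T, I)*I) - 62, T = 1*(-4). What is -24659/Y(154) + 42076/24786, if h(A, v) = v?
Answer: 2555653831/1565483760 ≈ 1.6325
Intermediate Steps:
T = -4
Y(I) = -496 + 16*I**2 (Y(I) = 8*((I**2 + I*I) - 62) = 8*((I**2 + I**2) - 62) = 8*(2*I**2 - 62) = 8*(-62 + 2*I**2) = -496 + 16*I**2)
-24659/Y(154) + 42076/24786 = -24659/(-496 + 16*154**2) + 42076/24786 = -24659/(-496 + 16*23716) + 42076*(1/24786) = -24659/(-496 + 379456) + 21038/12393 = -24659/378960 + 21038/12393 = 2555653831/1565483760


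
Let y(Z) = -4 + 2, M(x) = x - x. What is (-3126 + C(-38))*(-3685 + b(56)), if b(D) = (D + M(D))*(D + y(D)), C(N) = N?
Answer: 2091404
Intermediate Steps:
M(x) = 0
y(Z) = -2
b(D) = D*(-2 + D) (b(D) = (D + 0)*(D - 2) = D*(-2 + D))
(-3126 + C(-38))*(-3685 + b(56)) = (-3126 - 38)*(-3685 + 56*(-2 + 56)) = -3164*(-3685 + 56*54) = -3164*(-3685 + 3024) = -3164*(-661) = 2091404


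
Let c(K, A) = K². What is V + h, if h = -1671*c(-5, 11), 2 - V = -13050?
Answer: -28723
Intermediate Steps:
V = 13052 (V = 2 - 1*(-13050) = 2 + 13050 = 13052)
h = -41775 (h = -1671*(-5)² = -1671*25 = -41775)
V + h = 13052 - 41775 = -28723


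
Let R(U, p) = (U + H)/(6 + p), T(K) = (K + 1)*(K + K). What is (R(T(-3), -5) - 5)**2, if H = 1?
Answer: 64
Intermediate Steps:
T(K) = 2*K*(1 + K) (T(K) = (1 + K)*(2*K) = 2*K*(1 + K))
R(U, p) = (1 + U)/(6 + p) (R(U, p) = (U + 1)/(6 + p) = (1 + U)/(6 + p))
(R(T(-3), -5) - 5)**2 = ((1 + 2*(-3)*(1 - 3))/(6 - 5) - 5)**2 = ((1 + 2*(-3)*(-2))/1 - 5)**2 = (1*(1 + 12) - 5)**2 = (1*13 - 5)**2 = (13 - 5)**2 = 8**2 = 64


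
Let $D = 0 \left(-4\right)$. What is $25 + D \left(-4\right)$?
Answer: $25$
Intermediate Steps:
$D = 0$
$25 + D \left(-4\right) = 25 + 0 \left(-4\right) = 25 + 0 = 25$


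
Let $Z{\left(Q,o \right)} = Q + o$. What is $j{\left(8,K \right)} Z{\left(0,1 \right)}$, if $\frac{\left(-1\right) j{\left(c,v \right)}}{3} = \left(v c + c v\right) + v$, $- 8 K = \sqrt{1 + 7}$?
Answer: $\frac{51 \sqrt{2}}{4} \approx 18.031$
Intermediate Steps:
$K = - \frac{\sqrt{2}}{4}$ ($K = - \frac{\sqrt{1 + 7}}{8} = - \frac{\sqrt{8}}{8} = - \frac{2 \sqrt{2}}{8} = - \frac{\sqrt{2}}{4} \approx -0.35355$)
$j{\left(c,v \right)} = - 3 v - 6 c v$ ($j{\left(c,v \right)} = - 3 \left(\left(v c + c v\right) + v\right) = - 3 \left(\left(c v + c v\right) + v\right) = - 3 \left(2 c v + v\right) = - 3 \left(v + 2 c v\right) = - 3 v - 6 c v$)
$j{\left(8,K \right)} Z{\left(0,1 \right)} = - 3 \left(- \frac{\sqrt{2}}{4}\right) \left(1 + 2 \cdot 8\right) \left(0 + 1\right) = - 3 \left(- \frac{\sqrt{2}}{4}\right) \left(1 + 16\right) 1 = \left(-3\right) \left(- \frac{\sqrt{2}}{4}\right) 17 \cdot 1 = \frac{51 \sqrt{2}}{4} \cdot 1 = \frac{51 \sqrt{2}}{4}$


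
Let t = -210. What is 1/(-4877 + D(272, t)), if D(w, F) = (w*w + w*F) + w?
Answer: 1/12259 ≈ 8.1573e-5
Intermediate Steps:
D(w, F) = w + w² + F*w (D(w, F) = (w² + F*w) + w = w + w² + F*w)
1/(-4877 + D(272, t)) = 1/(-4877 + 272*(1 - 210 + 272)) = 1/(-4877 + 272*63) = 1/(-4877 + 17136) = 1/12259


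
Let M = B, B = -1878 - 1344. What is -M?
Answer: 3222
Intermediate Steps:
B = -3222
M = -3222
-M = -1*(-3222) = 3222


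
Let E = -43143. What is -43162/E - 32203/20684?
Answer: -496571221/892369812 ≈ -0.55646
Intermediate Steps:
-43162/E - 32203/20684 = -43162/(-43143) - 32203/20684 = -43162*(-1/43143) - 32203*1/20684 = 43162/43143 - 32203/20684 = -496571221/892369812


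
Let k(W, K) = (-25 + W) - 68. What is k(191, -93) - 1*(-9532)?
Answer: 9630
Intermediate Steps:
k(W, K) = -93 + W
k(191, -93) - 1*(-9532) = (-93 + 191) - 1*(-9532) = 98 + 9532 = 9630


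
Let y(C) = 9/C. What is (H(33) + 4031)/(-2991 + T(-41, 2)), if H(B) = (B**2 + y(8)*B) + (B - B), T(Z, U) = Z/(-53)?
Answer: -2186621/1267856 ≈ -1.7247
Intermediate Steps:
T(Z, U) = -Z/53 (T(Z, U) = Z*(-1/53) = -Z/53)
H(B) = B**2 + 9*B/8 (H(B) = (B**2 + (9/8)*B) + (B - B) = (B**2 + (9*(1/8))*B) + 0 = (B**2 + 9*B/8) + 0 = B**2 + 9*B/8)
(H(33) + 4031)/(-2991 + T(-41, 2)) = ((1/8)*33*(9 + 8*33) + 4031)/(-2991 - 1/53*(-41)) = ((1/8)*33*(9 + 264) + 4031)/(-2991 + 41/53) = ((1/8)*33*273 + 4031)/(-158482/53) = (9009/8 + 4031)*(-53/158482) = (41257/8)*(-53/158482) = -2186621/1267856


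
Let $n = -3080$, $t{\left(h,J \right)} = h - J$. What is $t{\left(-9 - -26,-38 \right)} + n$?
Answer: $-3025$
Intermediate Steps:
$t{\left(-9 - -26,-38 \right)} + n = \left(\left(-9 - -26\right) - -38\right) - 3080 = \left(\left(-9 + 26\right) + 38\right) - 3080 = \left(17 + 38\right) - 3080 = 55 - 3080 = -3025$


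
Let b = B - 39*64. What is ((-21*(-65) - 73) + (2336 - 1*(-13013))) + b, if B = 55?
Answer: 14200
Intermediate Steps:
b = -2441 (b = 55 - 39*64 = 55 - 2496 = -2441)
((-21*(-65) - 73) + (2336 - 1*(-13013))) + b = ((-21*(-65) - 73) + (2336 - 1*(-13013))) - 2441 = ((1365 - 73) + (2336 + 13013)) - 2441 = (1292 + 15349) - 2441 = 16641 - 2441 = 14200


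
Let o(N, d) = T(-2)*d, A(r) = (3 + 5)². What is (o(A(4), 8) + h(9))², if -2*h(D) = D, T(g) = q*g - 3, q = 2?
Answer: 14641/4 ≈ 3660.3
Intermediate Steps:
T(g) = -3 + 2*g (T(g) = 2*g - 3 = -3 + 2*g)
h(D) = -D/2
A(r) = 64 (A(r) = 8² = 64)
o(N, d) = -7*d (o(N, d) = (-3 + 2*(-2))*d = (-3 - 4)*d = -7*d)
(o(A(4), 8) + h(9))² = (-7*8 - ½*9)² = (-56 - 9/2)² = (-121/2)² = 14641/4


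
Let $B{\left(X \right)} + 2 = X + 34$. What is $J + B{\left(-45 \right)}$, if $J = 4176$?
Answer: $4163$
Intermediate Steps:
$B{\left(X \right)} = 32 + X$ ($B{\left(X \right)} = -2 + \left(X + 34\right) = -2 + \left(34 + X\right) = 32 + X$)
$J + B{\left(-45 \right)} = 4176 + \left(32 - 45\right) = 4176 - 13 = 4163$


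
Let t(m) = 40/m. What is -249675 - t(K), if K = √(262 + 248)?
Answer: -249675 - 4*√510/51 ≈ -2.4968e+5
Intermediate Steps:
K = √510 ≈ 22.583
-249675 - t(K) = -249675 - 40/(√510) = -249675 - 40*√510/510 = -249675 - 4*√510/51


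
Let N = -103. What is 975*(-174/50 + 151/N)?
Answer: -496704/103 ≈ -4822.4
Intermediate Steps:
975*(-174/50 + 151/N) = 975*(-174/50 + 151/(-103)) = 975*(-174*1/50 + 151*(-1/103)) = 975*(-87/25 - 151/103) = 975*(-12736/2575) = -496704/103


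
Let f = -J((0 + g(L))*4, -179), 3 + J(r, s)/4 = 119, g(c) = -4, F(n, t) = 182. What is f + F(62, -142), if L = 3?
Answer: -282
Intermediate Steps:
J(r, s) = 464 (J(r, s) = -12 + 4*119 = -12 + 476 = 464)
f = -464 (f = -1*464 = -464)
f + F(62, -142) = -464 + 182 = -282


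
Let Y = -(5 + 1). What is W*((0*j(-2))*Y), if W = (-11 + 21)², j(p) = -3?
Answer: 0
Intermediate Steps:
Y = -6 (Y = -1*6 = -6)
W = 100 (W = 10² = 100)
W*((0*j(-2))*Y) = 100*((0*(-3))*(-6)) = 100*(0*(-6)) = 100*0 = 0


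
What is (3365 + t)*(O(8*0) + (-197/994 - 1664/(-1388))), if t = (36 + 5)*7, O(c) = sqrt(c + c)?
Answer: 630234770/172459 ≈ 3654.4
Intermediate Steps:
O(c) = sqrt(2)*sqrt(c) (O(c) = sqrt(2*c) = sqrt(2)*sqrt(c))
t = 287 (t = 41*7 = 287)
(3365 + t)*(O(8*0) + (-197/994 - 1664/(-1388))) = (3365 + 287)*(sqrt(2)*sqrt(8*0) + (-197/994 - 1664/(-1388))) = 3652*(sqrt(2)*sqrt(0) + (-197*1/994 - 1664*(-1/1388))) = 3652*(sqrt(2)*0 + (-197/994 + 416/347)) = 3652*(0 + 345145/344918) = 3652*(345145/344918) = 630234770/172459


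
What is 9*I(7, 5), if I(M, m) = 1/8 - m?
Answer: -351/8 ≈ -43.875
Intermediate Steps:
I(M, m) = ⅛ - m
9*I(7, 5) = 9*(⅛ - 1*5) = 9*(⅛ - 5) = 9*(-39/8) = -351/8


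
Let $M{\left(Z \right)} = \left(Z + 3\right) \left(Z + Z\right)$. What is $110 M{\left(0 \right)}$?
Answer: $0$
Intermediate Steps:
$M{\left(Z \right)} = 2 Z \left(3 + Z\right)$ ($M{\left(Z \right)} = \left(3 + Z\right) 2 Z = 2 Z \left(3 + Z\right)$)
$110 M{\left(0 \right)} = 110 \cdot 2 \cdot 0 \left(3 + 0\right) = 110 \cdot 2 \cdot 0 \cdot 3 = 110 \cdot 0 = 0$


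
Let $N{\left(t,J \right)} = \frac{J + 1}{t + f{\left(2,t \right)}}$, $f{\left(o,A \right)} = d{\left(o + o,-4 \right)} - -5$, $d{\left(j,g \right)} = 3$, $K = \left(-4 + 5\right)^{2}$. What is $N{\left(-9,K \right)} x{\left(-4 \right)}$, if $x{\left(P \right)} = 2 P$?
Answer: $16$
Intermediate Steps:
$K = 1$ ($K = 1^{2} = 1$)
$f{\left(o,A \right)} = 8$ ($f{\left(o,A \right)} = 3 - -5 = 3 + 5 = 8$)
$N{\left(t,J \right)} = \frac{1 + J}{8 + t}$ ($N{\left(t,J \right)} = \frac{J + 1}{t + 8} = \frac{1 + J}{8 + t}$)
$N{\left(-9,K \right)} x{\left(-4 \right)} = \frac{1 + 1}{8 - 9} \cdot 2 \left(-4\right) = \frac{1}{-1} \cdot 2 \left(-8\right) = \left(-1\right) 2 \left(-8\right) = \left(-2\right) \left(-8\right) = 16$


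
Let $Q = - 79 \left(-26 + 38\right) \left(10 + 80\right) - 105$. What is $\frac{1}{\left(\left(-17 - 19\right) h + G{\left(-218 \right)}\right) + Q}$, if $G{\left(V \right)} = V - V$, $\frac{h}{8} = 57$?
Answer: $- \frac{1}{101841} \approx -9.8192 \cdot 10^{-6}$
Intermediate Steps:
$h = 456$ ($h = 8 \cdot 57 = 456$)
$G{\left(V \right)} = 0$
$Q = -85425$ ($Q = - 79 \cdot 12 \cdot 90 - 105 = \left(-79\right) 1080 - 105 = -85320 - 105 = -85425$)
$\frac{1}{\left(\left(-17 - 19\right) h + G{\left(-218 \right)}\right) + Q} = \frac{1}{\left(\left(-17 - 19\right) 456 + 0\right) - 85425} = \frac{1}{\left(\left(-36\right) 456 + 0\right) - 85425} = \frac{1}{\left(-16416 + 0\right) - 85425} = \frac{1}{-16416 - 85425} = \frac{1}{-101841} = - \frac{1}{101841}$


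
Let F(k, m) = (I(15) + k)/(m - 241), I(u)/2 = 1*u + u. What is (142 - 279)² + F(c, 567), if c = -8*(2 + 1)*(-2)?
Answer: 3059401/163 ≈ 18769.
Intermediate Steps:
I(u) = 4*u (I(u) = 2*(1*u + u) = 2*(u + u) = 2*(2*u) = 4*u)
c = 48 (c = -24*(-2) = -8*(-6) = 48)
F(k, m) = (60 + k)/(-241 + m) (F(k, m) = (4*15 + k)/(m - 241) = (60 + k)/(-241 + m))
(142 - 279)² + F(c, 567) = (142 - 279)² + (60 + 48)/(-241 + 567) = (-137)² + 108/326 = 18769 + (1/326)*108 = 18769 + 54/163 = 3059401/163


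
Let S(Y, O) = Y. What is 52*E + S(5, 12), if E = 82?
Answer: 4269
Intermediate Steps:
52*E + S(5, 12) = 52*82 + 5 = 4264 + 5 = 4269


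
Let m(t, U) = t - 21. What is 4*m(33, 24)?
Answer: 48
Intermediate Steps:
m(t, U) = -21 + t
4*m(33, 24) = 4*(-21 + 33) = 4*12 = 48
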